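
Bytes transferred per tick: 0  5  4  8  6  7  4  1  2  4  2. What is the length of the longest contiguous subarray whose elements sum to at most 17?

5

[0] sum 0 len 1
[0, 5] sum 5 len 2
[0, 5, 4] sum 9 len 3
[0, 5, 4, 8] sum 17 len 4
[8, 6] sum 14 len 2
[6, 7] sum 13 len 2
[6, 7, 4] sum 17 len 3
[7, 4, 1] sum 12 len 3
[7, 4, 1, 2] sum 14 len 4
[4, 1, 2, 4] sum 11 len 4
[4, 1, 2, 4, 2] sum 13 len 5
Longest length seen: 5.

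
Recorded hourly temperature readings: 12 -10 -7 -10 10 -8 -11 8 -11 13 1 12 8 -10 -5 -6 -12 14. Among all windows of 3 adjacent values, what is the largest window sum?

26

Each size-3 window and its sum:
[12, -10, -7] → sum -5
[-10, -7, -10] → sum -27
[-7, -10, 10] → sum -7
[-10, 10, -8] → sum -8
[10, -8, -11] → sum -9
[-8, -11, 8] → sum -11
[-11, 8, -11] → sum -14
[8, -11, 13] → sum 10
[-11, 13, 1] → sum 3
[13, 1, 12] → sum 26
[1, 12, 8] → sum 21
[12, 8, -10] → sum 10
[8, -10, -5] → sum -7
[-10, -5, -6] → sum -21
[-5, -6, -12] → sum -23
[-6, -12, 14] → sum -4
Largest of these is 26.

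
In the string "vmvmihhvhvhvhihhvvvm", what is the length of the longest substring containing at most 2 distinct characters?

8

[v] 1 distinct, len 1
[v, m] 2 distinct, len 2
[v, m, v] 2 distinct, len 3
[v, m, v, m] 2 distinct, len 4
[m, i] 2 distinct, len 2
[i, h] 2 distinct, len 2
[i, h, h] 2 distinct, len 3
[h, h, v] 2 distinct, len 3
[h, h, v, h] 2 distinct, len 4
[h, h, v, h, v] 2 distinct, len 5
[h, h, v, h, v, h] 2 distinct, len 6
[h, h, v, h, v, h, v] 2 distinct, len 7
[h, h, v, h, v, h, v, h] 2 distinct, len 8
[h, i] 2 distinct, len 2
[h, i, h] 2 distinct, len 3
[h, i, h, h] 2 distinct, len 4
[h, h, v] 2 distinct, len 3
[h, h, v, v] 2 distinct, len 4
[h, h, v, v, v] 2 distinct, len 5
[v, v, v, m] 2 distinct, len 4
Longest length with ≤2 distinct: 8.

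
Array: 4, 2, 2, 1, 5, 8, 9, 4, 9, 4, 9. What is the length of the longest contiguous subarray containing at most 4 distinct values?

add 4: window [4] (1 distinct), len 1
add 2: window [4, 2] (2 distinct), len 2
add 2: window [4, 2, 2] (2 distinct), len 3
add 1: window [4, 2, 2, 1] (3 distinct), len 4
add 5: window [4, 2, 2, 1, 5] (4 distinct), len 5
add 8: window [2, 2, 1, 5, 8] (4 distinct), len 5
add 9: window [1, 5, 8, 9] (4 distinct), len 4
add 4: window [5, 8, 9, 4] (4 distinct), len 4
add 9: window [5, 8, 9, 4, 9] (4 distinct), len 5
add 4: window [5, 8, 9, 4, 9, 4] (4 distinct), len 6
add 9: window [5, 8, 9, 4, 9, 4, 9] (4 distinct), len 7
Longest length with ≤4 distinct: 7.

7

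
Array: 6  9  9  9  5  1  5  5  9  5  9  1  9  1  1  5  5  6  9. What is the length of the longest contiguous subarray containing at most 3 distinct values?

Extend right; when distinct count exceeds 3, shrink from the left:
[6] 1 distinct, len 1
[6, 9] 2 distinct, len 2
[6, 9, 9] 2 distinct, len 3
[6, 9, 9, 9] 2 distinct, len 4
[6, 9, 9, 9, 5] 3 distinct, len 5
[9, 9, 9, 5, 1] 3 distinct, len 5
[9, 9, 9, 5, 1, 5] 3 distinct, len 6
[9, 9, 9, 5, 1, 5, 5] 3 distinct, len 7
[9, 9, 9, 5, 1, 5, 5, 9] 3 distinct, len 8
[9, 9, 9, 5, 1, 5, 5, 9, 5] 3 distinct, len 9
[9, 9, 9, 5, 1, 5, 5, 9, 5, 9] 3 distinct, len 10
[9, 9, 9, 5, 1, 5, 5, 9, 5, 9, 1] 3 distinct, len 11
[9, 9, 9, 5, 1, 5, 5, 9, 5, 9, 1, 9] 3 distinct, len 12
[9, 9, 9, 5, 1, 5, 5, 9, 5, 9, 1, 9, 1] 3 distinct, len 13
[9, 9, 9, 5, 1, 5, 5, 9, 5, 9, 1, 9, 1, 1] 3 distinct, len 14
[9, 9, 9, 5, 1, 5, 5, 9, 5, 9, 1, 9, 1, 1, 5] 3 distinct, len 15
[9, 9, 9, 5, 1, 5, 5, 9, 5, 9, 1, 9, 1, 1, 5, 5] 3 distinct, len 16
[1, 1, 5, 5, 6] 3 distinct, len 5
[5, 5, 6, 9] 3 distinct, len 4
Longest length with ≤3 distinct: 16.

16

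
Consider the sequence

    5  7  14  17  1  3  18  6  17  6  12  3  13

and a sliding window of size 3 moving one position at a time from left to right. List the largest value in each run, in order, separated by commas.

[5, 7, 14] → max 14
[7, 14, 17] → max 17
[14, 17, 1] → max 17
[17, 1, 3] → max 17
[1, 3, 18] → max 18
[3, 18, 6] → max 18
[18, 6, 17] → max 18
[6, 17, 6] → max 17
[17, 6, 12] → max 17
[6, 12, 3] → max 12
[12, 3, 13] → max 13

14, 17, 17, 17, 18, 18, 18, 17, 17, 12, 13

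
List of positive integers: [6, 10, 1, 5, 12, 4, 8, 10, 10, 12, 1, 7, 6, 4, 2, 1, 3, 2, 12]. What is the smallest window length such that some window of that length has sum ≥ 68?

add 6: running sum 6 < 68
add 10: running sum 16 < 68
add 1: running sum 17 < 68
add 5: running sum 22 < 68
add 12: running sum 34 < 68
add 4: running sum 38 < 68
add 8: running sum 46 < 68
add 10: running sum 56 < 68
add 10: running sum 66 < 68
end 9: [10, 1, 5, 12, 4, 8, 10, 10, 12] sum 72, len 9
end 10: [10, 1, 5, 12, 4, 8, 10, 10, 12, 1] sum 73, len 10
end 11: [5, 12, 4, 8, 10, 10, 12, 1, 7] sum 69, len 9
end 12: [12, 4, 8, 10, 10, 12, 1, 7, 6] sum 70, len 9
end 13: [12, 4, 8, 10, 10, 12, 1, 7, 6, 4] sum 74, len 10
end 14: [12, 4, 8, 10, 10, 12, 1, 7, 6, 4, 2] sum 76, len 11
end 15: [12, 4, 8, 10, 10, 12, 1, 7, 6, 4, 2, 1] sum 77, len 12
end 16: [4, 8, 10, 10, 12, 1, 7, 6, 4, 2, 1, 3] sum 68, len 12
end 17: [4, 8, 10, 10, 12, 1, 7, 6, 4, 2, 1, 3, 2] sum 70, len 13
end 18: [10, 10, 12, 1, 7, 6, 4, 2, 1, 3, 2, 12] sum 70, len 12
Shortest qualifying length: 9.

9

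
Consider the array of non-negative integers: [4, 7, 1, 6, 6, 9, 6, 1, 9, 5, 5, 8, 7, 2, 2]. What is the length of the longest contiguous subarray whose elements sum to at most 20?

add 4: [4] sum 4, len 1
add 7: [4, 7] sum 11, len 2
add 1: [4, 7, 1] sum 12, len 3
add 6: [4, 7, 1, 6] sum 18, len 4
add 6: [7, 1, 6, 6] sum 20, len 4
add 9: [6, 9] sum 15, len 2
add 6: [9, 6] sum 15, len 2
add 1: [9, 6, 1] sum 16, len 3
add 9: [6, 1, 9] sum 16, len 3
add 5: [1, 9, 5] sum 15, len 3
add 5: [1, 9, 5, 5] sum 20, len 4
add 8: [5, 5, 8] sum 18, len 3
add 7: [5, 8, 7] sum 20, len 3
add 2: [8, 7, 2] sum 17, len 3
add 2: [8, 7, 2, 2] sum 19, len 4
Longest length seen: 4.

4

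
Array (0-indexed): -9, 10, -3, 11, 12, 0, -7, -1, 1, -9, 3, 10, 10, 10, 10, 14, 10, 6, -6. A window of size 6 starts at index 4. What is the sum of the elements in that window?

Elements at indices 4..9: 12, 0, -7, -1, 1, -9
sum(12, 0, -7, -1, 1, -9) = -4

-4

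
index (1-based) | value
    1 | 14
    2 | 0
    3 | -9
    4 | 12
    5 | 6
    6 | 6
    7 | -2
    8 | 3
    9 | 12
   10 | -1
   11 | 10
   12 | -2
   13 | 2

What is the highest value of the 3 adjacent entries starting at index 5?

Elements at indices 5..7: 6, 6, -2
max(6, 6, -2) = 6

6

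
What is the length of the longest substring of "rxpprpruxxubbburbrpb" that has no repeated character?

4

add r: [r] len 1
add x: [r, x] len 2
add p: [r, x, p] len 3
add p (repeat p, move left end past it): [p] len 1
add r: [p, r] len 2
add p (repeat p, move left end past it): [r, p] len 2
add r (repeat r, move left end past it): [p, r] len 2
add u: [p, r, u] len 3
add x: [p, r, u, x] len 4
add x (repeat x, move left end past it): [x] len 1
add u: [x, u] len 2
add b: [x, u, b] len 3
add b (repeat b, move left end past it): [b] len 1
add b (repeat b, move left end past it): [b] len 1
add u: [b, u] len 2
add r: [b, u, r] len 3
add b (repeat b, move left end past it): [u, r, b] len 3
add r (repeat r, move left end past it): [b, r] len 2
add p: [b, r, p] len 3
add b (repeat b, move left end past it): [r, p, b] len 3
Longest all-distinct length: 4.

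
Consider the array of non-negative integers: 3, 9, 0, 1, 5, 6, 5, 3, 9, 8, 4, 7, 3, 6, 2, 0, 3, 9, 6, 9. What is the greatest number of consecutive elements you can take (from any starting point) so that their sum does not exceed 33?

Extend to the right; shrink from the left whenever the sum exceeds 33:
→ 3: sum 3, len 1
→ 9: sum 12, len 2
→ 0: sum 12, len 3
→ 1: sum 13, len 4
→ 5: sum 18, len 5
→ 6: sum 24, len 6
→ 5: sum 29, len 7
→ 3: sum 32, len 8
→ 9 (dropped 3, 9): sum 29, len 7
→ 8 (dropped 0, 1, 5): sum 31, len 5
→ 4 (dropped 6): sum 29, len 5
→ 7 (dropped 5): sum 31, len 5
→ 3 (dropped 3): sum 31, len 5
→ 6 (dropped 9): sum 28, len 5
→ 2: sum 30, len 6
→ 0: sum 30, len 7
→ 3: sum 33, len 8
→ 9 (dropped 8, 4): sum 30, len 7
→ 6 (dropped 7): sum 29, len 7
→ 9 (dropped 3, 6): sum 29, len 6
Longest length seen: 8.

8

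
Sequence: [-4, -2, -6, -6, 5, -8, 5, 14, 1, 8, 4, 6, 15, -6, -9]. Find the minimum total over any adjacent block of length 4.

-18

(-4, -2, -6, -6) → sum -18
(-2, -6, -6, 5) → sum -9
(-6, -6, 5, -8) → sum -15
(-6, 5, -8, 5) → sum -4
(5, -8, 5, 14) → sum 16
(-8, 5, 14, 1) → sum 12
(5, 14, 1, 8) → sum 28
(14, 1, 8, 4) → sum 27
(1, 8, 4, 6) → sum 19
(8, 4, 6, 15) → sum 33
(4, 6, 15, -6) → sum 19
(6, 15, -6, -9) → sum 6
Minimum of these is -18.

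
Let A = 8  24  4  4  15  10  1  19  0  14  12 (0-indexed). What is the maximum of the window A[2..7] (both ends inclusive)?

Elements at indices 2..7: 4, 4, 15, 10, 1, 19
max(4, 4, 15, 10, 1, 19) = 19

19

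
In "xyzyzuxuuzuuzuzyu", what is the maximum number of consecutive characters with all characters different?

4

[x] len 1
[x, y] len 2
[x, y, z] len 3
[z, y] len 2
[y, z] len 2
[y, z, u] len 3
[y, z, u, x] len 4
[x, u] len 2
[u] len 1
[u, z] len 2
[z, u] len 2
[u] len 1
[u, z] len 2
[z, u] len 2
[u, z] len 2
[u, z, y] len 3
[z, y, u] len 3
Longest all-distinct length: 4.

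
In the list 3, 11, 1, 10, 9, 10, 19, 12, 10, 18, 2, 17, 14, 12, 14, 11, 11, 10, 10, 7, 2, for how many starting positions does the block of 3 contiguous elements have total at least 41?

3 11 1 → sum 15
11 1 10 → sum 22
1 10 9 → sum 20
10 9 10 → sum 29
9 10 19 → sum 38
10 19 12 → sum 41  ≥ 41 ✓
19 12 10 → sum 41  ≥ 41 ✓
12 10 18 → sum 40
10 18 2 → sum 30
18 2 17 → sum 37
2 17 14 → sum 33
17 14 12 → sum 43  ≥ 41 ✓
14 12 14 → sum 40
12 14 11 → sum 37
14 11 11 → sum 36
11 11 10 → sum 32
11 10 10 → sum 31
10 10 7 → sum 27
10 7 2 → sum 19
3 windows satisfy the condition.

3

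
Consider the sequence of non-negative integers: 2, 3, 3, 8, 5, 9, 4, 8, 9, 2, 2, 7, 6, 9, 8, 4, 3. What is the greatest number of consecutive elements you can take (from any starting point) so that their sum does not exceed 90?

16

add 2: [2] sum 2, len 1
add 3: [2, 3] sum 5, len 2
add 3: [2, 3, 3] sum 8, len 3
add 8: [2, 3, 3, 8] sum 16, len 4
add 5: [2, 3, 3, 8, 5] sum 21, len 5
add 9: [2, 3, 3, 8, 5, 9] sum 30, len 6
add 4: [2, 3, 3, 8, 5, 9, 4] sum 34, len 7
add 8: [2, 3, 3, 8, 5, 9, 4, 8] sum 42, len 8
add 9: [2, 3, 3, 8, 5, 9, 4, 8, 9] sum 51, len 9
add 2: [2, 3, 3, 8, 5, 9, 4, 8, 9, 2] sum 53, len 10
add 2: [2, 3, 3, 8, 5, 9, 4, 8, 9, 2, 2] sum 55, len 11
add 7: [2, 3, 3, 8, 5, 9, 4, 8, 9, 2, 2, 7] sum 62, len 12
add 6: [2, 3, 3, 8, 5, 9, 4, 8, 9, 2, 2, 7, 6] sum 68, len 13
add 9: [2, 3, 3, 8, 5, 9, 4, 8, 9, 2, 2, 7, 6, 9] sum 77, len 14
add 8: [2, 3, 3, 8, 5, 9, 4, 8, 9, 2, 2, 7, 6, 9, 8] sum 85, len 15
add 4: [2, 3, 3, 8, 5, 9, 4, 8, 9, 2, 2, 7, 6, 9, 8, 4] sum 89, len 16
add 3: [3, 3, 8, 5, 9, 4, 8, 9, 2, 2, 7, 6, 9, 8, 4, 3] sum 90, len 16
Longest length seen: 16.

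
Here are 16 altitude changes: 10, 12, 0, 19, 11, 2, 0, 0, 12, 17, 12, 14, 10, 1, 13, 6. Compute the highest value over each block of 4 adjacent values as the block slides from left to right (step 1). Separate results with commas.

19, 19, 19, 19, 11, 12, 17, 17, 17, 17, 14, 14, 13

10 12 0 19 → max 19
12 0 19 11 → max 19
0 19 11 2 → max 19
19 11 2 0 → max 19
11 2 0 0 → max 11
2 0 0 12 → max 12
0 0 12 17 → max 17
0 12 17 12 → max 17
12 17 12 14 → max 17
17 12 14 10 → max 17
12 14 10 1 → max 14
14 10 1 13 → max 14
10 1 13 6 → max 13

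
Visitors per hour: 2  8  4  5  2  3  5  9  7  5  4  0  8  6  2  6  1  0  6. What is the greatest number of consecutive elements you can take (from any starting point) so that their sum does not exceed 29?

8

[2] sum 2 len 1
[2, 8] sum 10 len 2
[2, 8, 4] sum 14 len 3
[2, 8, 4, 5] sum 19 len 4
[2, 8, 4, 5, 2] sum 21 len 5
[2, 8, 4, 5, 2, 3] sum 24 len 6
[2, 8, 4, 5, 2, 3, 5] sum 29 len 7
[4, 5, 2, 3, 5, 9] sum 28 len 6
[2, 3, 5, 9, 7] sum 26 len 5
[3, 5, 9, 7, 5] sum 29 len 5
[9, 7, 5, 4] sum 25 len 4
[9, 7, 5, 4, 0] sum 25 len 5
[7, 5, 4, 0, 8] sum 24 len 5
[5, 4, 0, 8, 6] sum 23 len 5
[5, 4, 0, 8, 6, 2] sum 25 len 6
[4, 0, 8, 6, 2, 6] sum 26 len 6
[4, 0, 8, 6, 2, 6, 1] sum 27 len 7
[4, 0, 8, 6, 2, 6, 1, 0] sum 27 len 8
[0, 8, 6, 2, 6, 1, 0, 6] sum 29 len 8
Longest length seen: 8.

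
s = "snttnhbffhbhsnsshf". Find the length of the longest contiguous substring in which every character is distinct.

[s] len 1
[s, n] len 2
[s, n, t] len 3
[t] len 1
[t, n] len 2
[t, n, h] len 3
[t, n, h, b] len 4
[t, n, h, b, f] len 5
[f] len 1
[f, h] len 2
[f, h, b] len 3
[b, h] len 2
[b, h, s] len 3
[b, h, s, n] len 4
[n, s] len 2
[s] len 1
[s, h] len 2
[s, h, f] len 3
Longest all-distinct length: 5.

5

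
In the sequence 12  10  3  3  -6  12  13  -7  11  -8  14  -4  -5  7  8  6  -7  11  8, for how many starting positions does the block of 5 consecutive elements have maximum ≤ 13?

10

[12, 10, 3, 3, -6] → max 12  ≤ 13 ✓
[10, 3, 3, -6, 12] → max 12  ≤ 13 ✓
[3, 3, -6, 12, 13] → max 13  ≤ 13 ✓
[3, -6, 12, 13, -7] → max 13  ≤ 13 ✓
[-6, 12, 13, -7, 11] → max 13  ≤ 13 ✓
[12, 13, -7, 11, -8] → max 13  ≤ 13 ✓
[13, -7, 11, -8, 14] → max 14
[-7, 11, -8, 14, -4] → max 14
[11, -8, 14, -4, -5] → max 14
[-8, 14, -4, -5, 7] → max 14
[14, -4, -5, 7, 8] → max 14
[-4, -5, 7, 8, 6] → max 8  ≤ 13 ✓
[-5, 7, 8, 6, -7] → max 8  ≤ 13 ✓
[7, 8, 6, -7, 11] → max 11  ≤ 13 ✓
[8, 6, -7, 11, 8] → max 11  ≤ 13 ✓
10 windows satisfy the condition.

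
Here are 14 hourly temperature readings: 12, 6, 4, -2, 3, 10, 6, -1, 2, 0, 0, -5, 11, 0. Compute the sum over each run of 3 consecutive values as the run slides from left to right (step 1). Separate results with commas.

22, 8, 5, 11, 19, 15, 7, 1, 2, -5, 6, 6

Sliding a size-3 window across the 14 values:
12 6 4 → sum 22
6 4 -2 → sum 8
4 -2 3 → sum 5
-2 3 10 → sum 11
3 10 6 → sum 19
10 6 -1 → sum 15
6 -1 2 → sum 7
-1 2 0 → sum 1
2 0 0 → sum 2
0 0 -5 → sum -5
0 -5 11 → sum 6
-5 11 0 → sum 6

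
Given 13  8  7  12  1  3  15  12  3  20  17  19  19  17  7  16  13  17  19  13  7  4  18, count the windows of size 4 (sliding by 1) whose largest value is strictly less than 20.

16

13 8 7 12 → max 13  < 20 ✓
8 7 12 1 → max 12  < 20 ✓
7 12 1 3 → max 12  < 20 ✓
12 1 3 15 → max 15  < 20 ✓
1 3 15 12 → max 15  < 20 ✓
3 15 12 3 → max 15  < 20 ✓
15 12 3 20 → max 20
12 3 20 17 → max 20
3 20 17 19 → max 20
20 17 19 19 → max 20
17 19 19 17 → max 19  < 20 ✓
19 19 17 7 → max 19  < 20 ✓
19 17 7 16 → max 19  < 20 ✓
17 7 16 13 → max 17  < 20 ✓
7 16 13 17 → max 17  < 20 ✓
16 13 17 19 → max 19  < 20 ✓
13 17 19 13 → max 19  < 20 ✓
17 19 13 7 → max 19  < 20 ✓
19 13 7 4 → max 19  < 20 ✓
13 7 4 18 → max 18  < 20 ✓
16 windows satisfy the condition.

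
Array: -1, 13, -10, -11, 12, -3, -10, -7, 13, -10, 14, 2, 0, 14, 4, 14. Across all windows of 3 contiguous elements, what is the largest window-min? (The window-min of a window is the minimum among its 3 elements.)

4

(-1, 13, -10) → min -10
(13, -10, -11) → min -11
(-10, -11, 12) → min -11
(-11, 12, -3) → min -11
(12, -3, -10) → min -10
(-3, -10, -7) → min -10
(-10, -7, 13) → min -10
(-7, 13, -10) → min -10
(13, -10, 14) → min -10
(-10, 14, 2) → min -10
(14, 2, 0) → min 0
(2, 0, 14) → min 0
(0, 14, 4) → min 0
(14, 4, 14) → min 4
Largest of these is 4.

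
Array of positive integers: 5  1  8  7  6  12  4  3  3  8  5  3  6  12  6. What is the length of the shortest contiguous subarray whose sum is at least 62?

Extend right; whenever the sum reaches 62, record the length and shrink from the left:
add 5: running sum 5 < 62
add 1: running sum 6 < 62
add 8: running sum 14 < 62
add 7: running sum 21 < 62
add 6: running sum 27 < 62
add 12: running sum 39 < 62
add 4: running sum 43 < 62
add 3: running sum 46 < 62
add 3: running sum 49 < 62
add 8: running sum 57 < 62
add 5: shortest ending here [5, 1, 8, 7, 6, 12, 4, 3, 3, 8, 5] sum 62, len 11
add 3: shortest ending here [5, 1, 8, 7, 6, 12, 4, 3, 3, 8, 5, 3] sum 65, len 12
add 6: shortest ending here [8, 7, 6, 12, 4, 3, 3, 8, 5, 3, 6] sum 65, len 11
add 12: shortest ending here [6, 12, 4, 3, 3, 8, 5, 3, 6, 12] sum 62, len 10
add 6: shortest ending here [12, 4, 3, 3, 8, 5, 3, 6, 12, 6] sum 62, len 10
Shortest qualifying length: 10.

10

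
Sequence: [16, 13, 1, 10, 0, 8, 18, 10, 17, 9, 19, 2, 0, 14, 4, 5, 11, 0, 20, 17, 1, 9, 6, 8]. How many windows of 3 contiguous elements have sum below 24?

(16, 13, 1) → sum 30
(13, 1, 10) → sum 24
(1, 10, 0) → sum 11  < 24 ✓
(10, 0, 8) → sum 18  < 24 ✓
(0, 8, 18) → sum 26
(8, 18, 10) → sum 36
(18, 10, 17) → sum 45
(10, 17, 9) → sum 36
(17, 9, 19) → sum 45
(9, 19, 2) → sum 30
(19, 2, 0) → sum 21  < 24 ✓
(2, 0, 14) → sum 16  < 24 ✓
(0, 14, 4) → sum 18  < 24 ✓
(14, 4, 5) → sum 23  < 24 ✓
(4, 5, 11) → sum 20  < 24 ✓
(5, 11, 0) → sum 16  < 24 ✓
(11, 0, 20) → sum 31
(0, 20, 17) → sum 37
(20, 17, 1) → sum 38
(17, 1, 9) → sum 27
(1, 9, 6) → sum 16  < 24 ✓
(9, 6, 8) → sum 23  < 24 ✓
10 windows satisfy the condition.

10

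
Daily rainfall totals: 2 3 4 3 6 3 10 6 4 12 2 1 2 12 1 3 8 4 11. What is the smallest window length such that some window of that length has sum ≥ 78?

14

Extend right; whenever the sum reaches 78, record the length and shrink from the left:
add 2: running sum 2 < 78
add 3: running sum 5 < 78
add 4: running sum 9 < 78
add 3: running sum 12 < 78
add 6: running sum 18 < 78
add 3: running sum 21 < 78
add 10: running sum 31 < 78
add 6: running sum 37 < 78
add 4: running sum 41 < 78
add 12: running sum 53 < 78
add 2: running sum 55 < 78
add 1: running sum 56 < 78
add 2: running sum 58 < 78
add 12: running sum 70 < 78
add 1: running sum 71 < 78
add 3: running sum 74 < 78
add 8: shortest ending here [3, 4, 3, 6, 3, 10, 6, 4, 12, 2, 1, 2, 12, 1, 3, 8] sum 80, len 16
add 4: shortest ending here [4, 3, 6, 3, 10, 6, 4, 12, 2, 1, 2, 12, 1, 3, 8, 4] sum 81, len 16
add 11: shortest ending here [3, 10, 6, 4, 12, 2, 1, 2, 12, 1, 3, 8, 4, 11] sum 79, len 14
Shortest qualifying length: 14.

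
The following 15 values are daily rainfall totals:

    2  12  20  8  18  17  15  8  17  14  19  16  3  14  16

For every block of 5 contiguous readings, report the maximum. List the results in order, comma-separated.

Sliding a size-5 window across the 15 values:
(2, 12, 20, 8, 18) → max 20
(12, 20, 8, 18, 17) → max 20
(20, 8, 18, 17, 15) → max 20
(8, 18, 17, 15, 8) → max 18
(18, 17, 15, 8, 17) → max 18
(17, 15, 8, 17, 14) → max 17
(15, 8, 17, 14, 19) → max 19
(8, 17, 14, 19, 16) → max 19
(17, 14, 19, 16, 3) → max 19
(14, 19, 16, 3, 14) → max 19
(19, 16, 3, 14, 16) → max 19

20, 20, 20, 18, 18, 17, 19, 19, 19, 19, 19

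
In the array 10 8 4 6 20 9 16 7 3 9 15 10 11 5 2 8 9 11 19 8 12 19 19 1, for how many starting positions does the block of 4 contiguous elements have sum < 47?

10 8 4 6 → sum 28  < 47 ✓
8 4 6 20 → sum 38  < 47 ✓
4 6 20 9 → sum 39  < 47 ✓
6 20 9 16 → sum 51
20 9 16 7 → sum 52
9 16 7 3 → sum 35  < 47 ✓
16 7 3 9 → sum 35  < 47 ✓
7 3 9 15 → sum 34  < 47 ✓
3 9 15 10 → sum 37  < 47 ✓
9 15 10 11 → sum 45  < 47 ✓
15 10 11 5 → sum 41  < 47 ✓
10 11 5 2 → sum 28  < 47 ✓
11 5 2 8 → sum 26  < 47 ✓
5 2 8 9 → sum 24  < 47 ✓
2 8 9 11 → sum 30  < 47 ✓
8 9 11 19 → sum 47
9 11 19 8 → sum 47
11 19 8 12 → sum 50
19 8 12 19 → sum 58
8 12 19 19 → sum 58
12 19 19 1 → sum 51
13 windows satisfy the condition.

13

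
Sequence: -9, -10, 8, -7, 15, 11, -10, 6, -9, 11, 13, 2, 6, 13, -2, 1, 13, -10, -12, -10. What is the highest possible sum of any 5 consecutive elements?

45

(-9, -10, 8, -7, 15) → sum -3
(-10, 8, -7, 15, 11) → sum 17
(8, -7, 15, 11, -10) → sum 17
(-7, 15, 11, -10, 6) → sum 15
(15, 11, -10, 6, -9) → sum 13
(11, -10, 6, -9, 11) → sum 9
(-10, 6, -9, 11, 13) → sum 11
(6, -9, 11, 13, 2) → sum 23
(-9, 11, 13, 2, 6) → sum 23
(11, 13, 2, 6, 13) → sum 45
(13, 2, 6, 13, -2) → sum 32
(2, 6, 13, -2, 1) → sum 20
(6, 13, -2, 1, 13) → sum 31
(13, -2, 1, 13, -10) → sum 15
(-2, 1, 13, -10, -12) → sum -10
(1, 13, -10, -12, -10) → sum -18
Highest of these is 45.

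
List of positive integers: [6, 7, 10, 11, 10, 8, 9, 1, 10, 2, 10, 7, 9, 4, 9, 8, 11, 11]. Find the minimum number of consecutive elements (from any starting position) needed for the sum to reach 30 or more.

add 6: running sum 6 < 30
add 7: running sum 13 < 30
add 10: running sum 23 < 30
end 3: [6, 7, 10, 11] sum 34, len 4
end 4: [10, 11, 10] sum 31, len 3
end 5: [10, 11, 10, 8] sum 39, len 4
end 6: [11, 10, 8, 9] sum 38, len 4
end 7: [11, 10, 8, 9, 1] sum 39, len 5
end 8: [10, 8, 9, 1, 10] sum 38, len 5
end 9: [8, 9, 1, 10, 2] sum 30, len 5
end 10: [9, 1, 10, 2, 10] sum 32, len 5
end 11: [1, 10, 2, 10, 7] sum 30, len 5
end 12: [10, 2, 10, 7, 9] sum 38, len 5
end 13: [10, 7, 9, 4] sum 30, len 4
end 14: [10, 7, 9, 4, 9] sum 39, len 5
end 15: [9, 4, 9, 8] sum 30, len 4
end 16: [4, 9, 8, 11] sum 32, len 4
end 17: [8, 11, 11] sum 30, len 3
Shortest qualifying length: 3.

3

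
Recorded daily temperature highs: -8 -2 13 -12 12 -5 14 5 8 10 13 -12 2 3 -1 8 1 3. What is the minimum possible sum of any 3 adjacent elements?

Window sums for each of the 16 positions:
(-8, -2, 13) → sum 3
(-2, 13, -12) → sum -1
(13, -12, 12) → sum 13
(-12, 12, -5) → sum -5
(12, -5, 14) → sum 21
(-5, 14, 5) → sum 14
(14, 5, 8) → sum 27
(5, 8, 10) → sum 23
(8, 10, 13) → sum 31
(10, 13, -12) → sum 11
(13, -12, 2) → sum 3
(-12, 2, 3) → sum -7
(2, 3, -1) → sum 4
(3, -1, 8) → sum 10
(-1, 8, 1) → sum 8
(8, 1, 3) → sum 12
Minimum of these is -7.

-7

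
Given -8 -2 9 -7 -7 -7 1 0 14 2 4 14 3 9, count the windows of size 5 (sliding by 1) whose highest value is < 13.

4

(-8, -2, 9, -7, -7) → max 9  < 13 ✓
(-2, 9, -7, -7, -7) → max 9  < 13 ✓
(9, -7, -7, -7, 1) → max 9  < 13 ✓
(-7, -7, -7, 1, 0) → max 1  < 13 ✓
(-7, -7, 1, 0, 14) → max 14
(-7, 1, 0, 14, 2) → max 14
(1, 0, 14, 2, 4) → max 14
(0, 14, 2, 4, 14) → max 14
(14, 2, 4, 14, 3) → max 14
(2, 4, 14, 3, 9) → max 14
4 windows satisfy the condition.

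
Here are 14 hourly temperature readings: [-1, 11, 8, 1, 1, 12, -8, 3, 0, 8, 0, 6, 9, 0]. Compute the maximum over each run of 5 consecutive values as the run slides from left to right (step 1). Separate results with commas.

11, 12, 12, 12, 12, 12, 8, 8, 9, 9

(-1, 11, 8, 1, 1) → max 11
(11, 8, 1, 1, 12) → max 12
(8, 1, 1, 12, -8) → max 12
(1, 1, 12, -8, 3) → max 12
(1, 12, -8, 3, 0) → max 12
(12, -8, 3, 0, 8) → max 12
(-8, 3, 0, 8, 0) → max 8
(3, 0, 8, 0, 6) → max 8
(0, 8, 0, 6, 9) → max 9
(8, 0, 6, 9, 0) → max 9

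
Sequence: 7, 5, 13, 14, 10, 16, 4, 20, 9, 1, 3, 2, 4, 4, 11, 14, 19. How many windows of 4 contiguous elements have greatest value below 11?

3

[7, 5, 13, 14] → max 14
[5, 13, 14, 10] → max 14
[13, 14, 10, 16] → max 16
[14, 10, 16, 4] → max 16
[10, 16, 4, 20] → max 20
[16, 4, 20, 9] → max 20
[4, 20, 9, 1] → max 20
[20, 9, 1, 3] → max 20
[9, 1, 3, 2] → max 9  < 11 ✓
[1, 3, 2, 4] → max 4  < 11 ✓
[3, 2, 4, 4] → max 4  < 11 ✓
[2, 4, 4, 11] → max 11
[4, 4, 11, 14] → max 14
[4, 11, 14, 19] → max 19
3 windows satisfy the condition.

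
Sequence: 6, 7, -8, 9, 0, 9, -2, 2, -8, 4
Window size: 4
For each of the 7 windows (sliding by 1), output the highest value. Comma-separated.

9, 9, 9, 9, 9, 9, 4

Sliding a size-4 window across the 10 values:
[6, 7, -8, 9] → max 9
[7, -8, 9, 0] → max 9
[-8, 9, 0, 9] → max 9
[9, 0, 9, -2] → max 9
[0, 9, -2, 2] → max 9
[9, -2, 2, -8] → max 9
[-2, 2, -8, 4] → max 4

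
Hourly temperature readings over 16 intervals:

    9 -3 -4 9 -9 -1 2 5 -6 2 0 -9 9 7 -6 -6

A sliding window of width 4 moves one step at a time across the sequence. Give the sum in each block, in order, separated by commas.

11, -7, -5, 1, -3, 0, 3, 1, -13, 2, 7, 1, 4

(9, -3, -4, 9) → sum 11
(-3, -4, 9, -9) → sum -7
(-4, 9, -9, -1) → sum -5
(9, -9, -1, 2) → sum 1
(-9, -1, 2, 5) → sum -3
(-1, 2, 5, -6) → sum 0
(2, 5, -6, 2) → sum 3
(5, -6, 2, 0) → sum 1
(-6, 2, 0, -9) → sum -13
(2, 0, -9, 9) → sum 2
(0, -9, 9, 7) → sum 7
(-9, 9, 7, -6) → sum 1
(9, 7, -6, -6) → sum 4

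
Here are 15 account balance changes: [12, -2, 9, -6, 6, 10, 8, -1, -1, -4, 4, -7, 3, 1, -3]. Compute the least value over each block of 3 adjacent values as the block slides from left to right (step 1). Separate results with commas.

-2, -6, -6, -6, 6, -1, -1, -4, -4, -7, -7, -7, -3

Sliding a size-3 window across the 15 values:
[12, -2, 9] → min -2
[-2, 9, -6] → min -6
[9, -6, 6] → min -6
[-6, 6, 10] → min -6
[6, 10, 8] → min 6
[10, 8, -1] → min -1
[8, -1, -1] → min -1
[-1, -1, -4] → min -4
[-1, -4, 4] → min -4
[-4, 4, -7] → min -7
[4, -7, 3] → min -7
[-7, 3, 1] → min -7
[3, 1, -3] → min -3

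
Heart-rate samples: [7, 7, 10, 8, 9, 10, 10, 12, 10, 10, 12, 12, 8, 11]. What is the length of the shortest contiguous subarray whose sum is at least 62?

add 7: running sum 7 < 62
add 7: running sum 14 < 62
add 10: running sum 24 < 62
add 8: running sum 32 < 62
add 9: running sum 41 < 62
add 10: running sum 51 < 62
add 10: running sum 61 < 62
add 12: shortest ending here [7, 10, 8, 9, 10, 10, 12] sum 66, len 7
add 10: shortest ending here [10, 8, 9, 10, 10, 12, 10] sum 69, len 7
add 10: shortest ending here [8, 9, 10, 10, 12, 10, 10] sum 69, len 7
add 12: shortest ending here [10, 10, 12, 10, 10, 12] sum 64, len 6
add 12: shortest ending here [10, 12, 10, 10, 12, 12] sum 66, len 6
add 8: shortest ending here [12, 10, 10, 12, 12, 8] sum 64, len 6
add 11: shortest ending here [10, 10, 12, 12, 8, 11] sum 63, len 6
Shortest qualifying length: 6.

6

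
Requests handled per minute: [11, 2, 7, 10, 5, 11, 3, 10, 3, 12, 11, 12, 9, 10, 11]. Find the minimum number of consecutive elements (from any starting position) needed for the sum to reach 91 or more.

10

add 11: running sum 11 < 91
add 2: running sum 13 < 91
add 7: running sum 20 < 91
add 10: running sum 30 < 91
add 5: running sum 35 < 91
add 11: running sum 46 < 91
add 3: running sum 49 < 91
add 10: running sum 59 < 91
add 3: running sum 62 < 91
add 12: running sum 74 < 91
add 11: running sum 85 < 91
add 12: shortest ending here [11, 2, 7, 10, 5, 11, 3, 10, 3, 12, 11, 12] sum 97, len 12
add 9: shortest ending here [7, 10, 5, 11, 3, 10, 3, 12, 11, 12, 9] sum 93, len 11
add 10: shortest ending here [10, 5, 11, 3, 10, 3, 12, 11, 12, 9, 10] sum 96, len 11
add 11: shortest ending here [11, 3, 10, 3, 12, 11, 12, 9, 10, 11] sum 92, len 10
Shortest qualifying length: 10.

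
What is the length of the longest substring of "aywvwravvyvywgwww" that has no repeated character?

add a: [a] len 1
add y: [a, y] len 2
add w: [a, y, w] len 3
add v: [a, y, w, v] len 4
add w (repeat w, move left end past it): [v, w] len 2
add r: [v, w, r] len 3
add a: [v, w, r, a] len 4
add v (repeat v, move left end past it): [w, r, a, v] len 4
add v (repeat v, move left end past it): [v] len 1
add y: [v, y] len 2
add v (repeat v, move left end past it): [y, v] len 2
add y (repeat y, move left end past it): [v, y] len 2
add w: [v, y, w] len 3
add g: [v, y, w, g] len 4
add w (repeat w, move left end past it): [g, w] len 2
add w (repeat w, move left end past it): [w] len 1
add w (repeat w, move left end past it): [w] len 1
Longest all-distinct length: 4.

4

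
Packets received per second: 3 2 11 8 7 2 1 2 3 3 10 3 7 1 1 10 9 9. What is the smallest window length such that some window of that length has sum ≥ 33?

add 3: running sum 3 < 33
add 2: running sum 5 < 33
add 11: running sum 16 < 33
add 8: running sum 24 < 33
add 7: running sum 31 < 33
end 5: [3, 2, 11, 8, 7, 2] sum 33, len 6
end 6: [3, 2, 11, 8, 7, 2, 1] sum 34, len 7
end 7: [2, 11, 8, 7, 2, 1, 2] sum 33, len 7
end 8: [11, 8, 7, 2, 1, 2, 3] sum 34, len 7
end 9: [11, 8, 7, 2, 1, 2, 3, 3] sum 37, len 8
end 10: [8, 7, 2, 1, 2, 3, 3, 10] sum 36, len 8
end 11: [8, 7, 2, 1, 2, 3, 3, 10, 3] sum 39, len 9
end 12: [7, 2, 1, 2, 3, 3, 10, 3, 7] sum 38, len 9
end 13: [7, 2, 1, 2, 3, 3, 10, 3, 7, 1] sum 39, len 10
end 14: [2, 1, 2, 3, 3, 10, 3, 7, 1, 1] sum 33, len 10
end 15: [3, 10, 3, 7, 1, 1, 10] sum 35, len 7
end 16: [10, 3, 7, 1, 1, 10, 9] sum 41, len 7
end 17: [7, 1, 1, 10, 9, 9] sum 37, len 6
Shortest qualifying length: 6.

6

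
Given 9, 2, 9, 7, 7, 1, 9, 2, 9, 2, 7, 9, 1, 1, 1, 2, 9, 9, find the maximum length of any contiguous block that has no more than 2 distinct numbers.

4

Extend right; when distinct count exceeds 2, shrink from the left:
[9] 1 distinct, len 1
[9, 2] 2 distinct, len 2
[9, 2, 9] 2 distinct, len 3
[9, 7] 2 distinct, len 2
[9, 7, 7] 2 distinct, len 3
[7, 7, 1] 2 distinct, len 3
[1, 9] 2 distinct, len 2
[9, 2] 2 distinct, len 2
[9, 2, 9] 2 distinct, len 3
[9, 2, 9, 2] 2 distinct, len 4
[2, 7] 2 distinct, len 2
[7, 9] 2 distinct, len 2
[9, 1] 2 distinct, len 2
[9, 1, 1] 2 distinct, len 3
[9, 1, 1, 1] 2 distinct, len 4
[1, 1, 1, 2] 2 distinct, len 4
[2, 9] 2 distinct, len 2
[2, 9, 9] 2 distinct, len 3
Longest length with ≤2 distinct: 4.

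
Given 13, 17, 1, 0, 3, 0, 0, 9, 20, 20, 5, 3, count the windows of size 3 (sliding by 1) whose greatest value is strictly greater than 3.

7

[13, 17, 1] → max 17  > 3 ✓
[17, 1, 0] → max 17  > 3 ✓
[1, 0, 3] → max 3
[0, 3, 0] → max 3
[3, 0, 0] → max 3
[0, 0, 9] → max 9  > 3 ✓
[0, 9, 20] → max 20  > 3 ✓
[9, 20, 20] → max 20  > 3 ✓
[20, 20, 5] → max 20  > 3 ✓
[20, 5, 3] → max 20  > 3 ✓
7 windows satisfy the condition.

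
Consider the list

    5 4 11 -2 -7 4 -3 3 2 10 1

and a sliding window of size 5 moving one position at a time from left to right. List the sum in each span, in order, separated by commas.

5 4 11 -2 -7 → sum 11
4 11 -2 -7 4 → sum 10
11 -2 -7 4 -3 → sum 3
-2 -7 4 -3 3 → sum -5
-7 4 -3 3 2 → sum -1
4 -3 3 2 10 → sum 16
-3 3 2 10 1 → sum 13

11, 10, 3, -5, -1, 16, 13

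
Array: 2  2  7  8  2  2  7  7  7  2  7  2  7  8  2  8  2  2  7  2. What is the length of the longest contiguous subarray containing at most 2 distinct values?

9

add 2: window [2] (1 distinct), len 1
add 2: window [2, 2] (1 distinct), len 2
add 7: window [2, 2, 7] (2 distinct), len 3
add 8: window [7, 8] (2 distinct), len 2
add 2: window [8, 2] (2 distinct), len 2
add 2: window [8, 2, 2] (2 distinct), len 3
add 7: window [2, 2, 7] (2 distinct), len 3
add 7: window [2, 2, 7, 7] (2 distinct), len 4
add 7: window [2, 2, 7, 7, 7] (2 distinct), len 5
add 2: window [2, 2, 7, 7, 7, 2] (2 distinct), len 6
add 7: window [2, 2, 7, 7, 7, 2, 7] (2 distinct), len 7
add 2: window [2, 2, 7, 7, 7, 2, 7, 2] (2 distinct), len 8
add 7: window [2, 2, 7, 7, 7, 2, 7, 2, 7] (2 distinct), len 9
add 8: window [7, 8] (2 distinct), len 2
add 2: window [8, 2] (2 distinct), len 2
add 8: window [8, 2, 8] (2 distinct), len 3
add 2: window [8, 2, 8, 2] (2 distinct), len 4
add 2: window [8, 2, 8, 2, 2] (2 distinct), len 5
add 7: window [2, 2, 7] (2 distinct), len 3
add 2: window [2, 2, 7, 2] (2 distinct), len 4
Longest length with ≤2 distinct: 9.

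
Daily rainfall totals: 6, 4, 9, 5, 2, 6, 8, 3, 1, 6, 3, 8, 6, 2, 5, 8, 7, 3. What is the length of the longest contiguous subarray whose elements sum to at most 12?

3

Extend to the right; shrink from the left whenever the sum exceeds 12:
→ 6: sum 6, len 1
→ 4: sum 10, len 2
→ 9 (dropped 6, 4): sum 9, len 1
→ 5 (dropped 9): sum 5, len 1
→ 2: sum 7, len 2
→ 6 (dropped 5): sum 8, len 2
→ 8 (dropped 2, 6): sum 8, len 1
→ 3: sum 11, len 2
→ 1: sum 12, len 3
→ 6 (dropped 8): sum 10, len 3
→ 3 (dropped 3): sum 10, len 3
→ 8 (dropped 1, 6): sum 11, len 2
→ 6 (dropped 3, 8): sum 6, len 1
→ 2: sum 8, len 2
→ 5 (dropped 6): sum 7, len 2
→ 8 (dropped 2, 5): sum 8, len 1
→ 7 (dropped 8): sum 7, len 1
→ 3: sum 10, len 2
Longest length seen: 3.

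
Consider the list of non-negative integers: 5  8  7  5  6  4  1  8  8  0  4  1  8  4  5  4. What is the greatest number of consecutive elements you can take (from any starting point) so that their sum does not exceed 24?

6

add 5: [5] sum 5, len 1
add 8: [5, 8] sum 13, len 2
add 7: [5, 8, 7] sum 20, len 3
add 5: [8, 7, 5] sum 20, len 3
add 6: [7, 5, 6] sum 18, len 3
add 4: [7, 5, 6, 4] sum 22, len 4
add 1: [7, 5, 6, 4, 1] sum 23, len 5
add 8: [5, 6, 4, 1, 8] sum 24, len 5
add 8: [4, 1, 8, 8] sum 21, len 4
add 0: [4, 1, 8, 8, 0] sum 21, len 5
add 4: [1, 8, 8, 0, 4] sum 21, len 5
add 1: [1, 8, 8, 0, 4, 1] sum 22, len 6
add 8: [8, 0, 4, 1, 8] sum 21, len 5
add 4: [0, 4, 1, 8, 4] sum 17, len 5
add 5: [0, 4, 1, 8, 4, 5] sum 22, len 6
add 4: [1, 8, 4, 5, 4] sum 22, len 5
Longest length seen: 6.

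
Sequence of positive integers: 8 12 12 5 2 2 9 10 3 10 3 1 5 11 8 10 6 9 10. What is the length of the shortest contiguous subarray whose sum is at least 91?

13

add 8: running sum 8 < 91
add 12: running sum 20 < 91
add 12: running sum 32 < 91
add 5: running sum 37 < 91
add 2: running sum 39 < 91
add 2: running sum 41 < 91
add 9: running sum 50 < 91
add 10: running sum 60 < 91
add 3: running sum 63 < 91
add 10: running sum 73 < 91
add 3: running sum 76 < 91
add 1: running sum 77 < 91
add 5: running sum 82 < 91
add 11: shortest ending here [8, 12, 12, 5, 2, 2, 9, 10, 3, 10, 3, 1, 5, 11] sum 93, len 14
add 8: shortest ending here [12, 12, 5, 2, 2, 9, 10, 3, 10, 3, 1, 5, 11, 8] sum 93, len 14
add 10: shortest ending here [12, 5, 2, 2, 9, 10, 3, 10, 3, 1, 5, 11, 8, 10] sum 91, len 14
add 6: shortest ending here [12, 5, 2, 2, 9, 10, 3, 10, 3, 1, 5, 11, 8, 10, 6] sum 97, len 15
add 9: shortest ending here [5, 2, 2, 9, 10, 3, 10, 3, 1, 5, 11, 8, 10, 6, 9] sum 94, len 15
add 10: shortest ending here [9, 10, 3, 10, 3, 1, 5, 11, 8, 10, 6, 9, 10] sum 95, len 13
Shortest qualifying length: 13.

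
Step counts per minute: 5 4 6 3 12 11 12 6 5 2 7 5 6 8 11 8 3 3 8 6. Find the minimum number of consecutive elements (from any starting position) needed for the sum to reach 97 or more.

14

Extend right; whenever the sum reaches 97, record the length and shrink from the left:
add 5: running sum 5 < 97
add 4: running sum 9 < 97
add 6: running sum 15 < 97
add 3: running sum 18 < 97
add 12: running sum 30 < 97
add 11: running sum 41 < 97
add 12: running sum 53 < 97
add 6: running sum 59 < 97
add 5: running sum 64 < 97
add 2: running sum 66 < 97
add 7: running sum 73 < 97
add 5: running sum 78 < 97
add 6: running sum 84 < 97
add 8: running sum 92 < 97
end 14: [4, 6, 3, 12, 11, 12, 6, 5, 2, 7, 5, 6, 8, 11] sum 98, len 14
end 15: [6, 3, 12, 11, 12, 6, 5, 2, 7, 5, 6, 8, 11, 8] sum 102, len 14
end 16: [3, 12, 11, 12, 6, 5, 2, 7, 5, 6, 8, 11, 8, 3] sum 99, len 14
end 17: [12, 11, 12, 6, 5, 2, 7, 5, 6, 8, 11, 8, 3, 3] sum 99, len 14
end 18: [12, 11, 12, 6, 5, 2, 7, 5, 6, 8, 11, 8, 3, 3, 8] sum 107, len 15
end 19: [11, 12, 6, 5, 2, 7, 5, 6, 8, 11, 8, 3, 3, 8, 6] sum 101, len 15
Shortest qualifying length: 14.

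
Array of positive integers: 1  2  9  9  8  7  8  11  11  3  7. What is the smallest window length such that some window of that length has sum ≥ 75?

add 1: running sum 1 < 75
add 2: running sum 3 < 75
add 9: running sum 12 < 75
add 9: running sum 21 < 75
add 8: running sum 29 < 75
add 7: running sum 36 < 75
add 8: running sum 44 < 75
add 11: running sum 55 < 75
add 11: running sum 66 < 75
add 3: running sum 69 < 75
add 7: shortest ending here [2, 9, 9, 8, 7, 8, 11, 11, 3, 7] sum 75, len 10
Shortest qualifying length: 10.

10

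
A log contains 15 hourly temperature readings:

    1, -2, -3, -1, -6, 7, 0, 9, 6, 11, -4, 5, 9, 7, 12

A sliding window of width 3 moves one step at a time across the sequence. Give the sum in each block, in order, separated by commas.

-4, -6, -10, 0, 1, 16, 15, 26, 13, 12, 10, 21, 28

1 -2 -3 → sum -4
-2 -3 -1 → sum -6
-3 -1 -6 → sum -10
-1 -6 7 → sum 0
-6 7 0 → sum 1
7 0 9 → sum 16
0 9 6 → sum 15
9 6 11 → sum 26
6 11 -4 → sum 13
11 -4 5 → sum 12
-4 5 9 → sum 10
5 9 7 → sum 21
9 7 12 → sum 28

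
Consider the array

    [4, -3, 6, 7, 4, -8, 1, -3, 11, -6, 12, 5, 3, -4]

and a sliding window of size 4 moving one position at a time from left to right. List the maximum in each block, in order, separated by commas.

7, 7, 7, 7, 4, 11, 11, 12, 12, 12, 12

4 -3 6 7 → max 7
-3 6 7 4 → max 7
6 7 4 -8 → max 7
7 4 -8 1 → max 7
4 -8 1 -3 → max 4
-8 1 -3 11 → max 11
1 -3 11 -6 → max 11
-3 11 -6 12 → max 12
11 -6 12 5 → max 12
-6 12 5 3 → max 12
12 5 3 -4 → max 12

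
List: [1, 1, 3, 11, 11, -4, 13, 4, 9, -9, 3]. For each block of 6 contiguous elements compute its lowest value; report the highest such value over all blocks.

-4

[1, 1, 3, 11, 11, -4] → min -4
[1, 3, 11, 11, -4, 13] → min -4
[3, 11, 11, -4, 13, 4] → min -4
[11, 11, -4, 13, 4, 9] → min -4
[11, -4, 13, 4, 9, -9] → min -9
[-4, 13, 4, 9, -9, 3] → min -9
Highest of these is -4.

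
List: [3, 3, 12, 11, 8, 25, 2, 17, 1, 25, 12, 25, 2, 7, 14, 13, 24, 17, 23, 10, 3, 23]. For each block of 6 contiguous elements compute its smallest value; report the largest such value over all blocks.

10

Each size-6 window and its min:
(3, 3, 12, 11, 8, 25) → min 3
(3, 12, 11, 8, 25, 2) → min 2
(12, 11, 8, 25, 2, 17) → min 2
(11, 8, 25, 2, 17, 1) → min 1
(8, 25, 2, 17, 1, 25) → min 1
(25, 2, 17, 1, 25, 12) → min 1
(2, 17, 1, 25, 12, 25) → min 1
(17, 1, 25, 12, 25, 2) → min 1
(1, 25, 12, 25, 2, 7) → min 1
(25, 12, 25, 2, 7, 14) → min 2
(12, 25, 2, 7, 14, 13) → min 2
(25, 2, 7, 14, 13, 24) → min 2
(2, 7, 14, 13, 24, 17) → min 2
(7, 14, 13, 24, 17, 23) → min 7
(14, 13, 24, 17, 23, 10) → min 10
(13, 24, 17, 23, 10, 3) → min 3
(24, 17, 23, 10, 3, 23) → min 3
Largest of these is 10.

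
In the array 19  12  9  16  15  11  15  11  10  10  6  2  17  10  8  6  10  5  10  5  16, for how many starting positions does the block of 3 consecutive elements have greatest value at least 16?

8

(19, 12, 9) → max 19  ≥ 16 ✓
(12, 9, 16) → max 16  ≥ 16 ✓
(9, 16, 15) → max 16  ≥ 16 ✓
(16, 15, 11) → max 16  ≥ 16 ✓
(15, 11, 15) → max 15
(11, 15, 11) → max 15
(15, 11, 10) → max 15
(11, 10, 10) → max 11
(10, 10, 6) → max 10
(10, 6, 2) → max 10
(6, 2, 17) → max 17  ≥ 16 ✓
(2, 17, 10) → max 17  ≥ 16 ✓
(17, 10, 8) → max 17  ≥ 16 ✓
(10, 8, 6) → max 10
(8, 6, 10) → max 10
(6, 10, 5) → max 10
(10, 5, 10) → max 10
(5, 10, 5) → max 10
(10, 5, 16) → max 16  ≥ 16 ✓
8 windows satisfy the condition.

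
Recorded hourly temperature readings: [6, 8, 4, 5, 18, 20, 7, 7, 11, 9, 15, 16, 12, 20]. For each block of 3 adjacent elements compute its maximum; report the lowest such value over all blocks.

8

(6, 8, 4) → max 8
(8, 4, 5) → max 8
(4, 5, 18) → max 18
(5, 18, 20) → max 20
(18, 20, 7) → max 20
(20, 7, 7) → max 20
(7, 7, 11) → max 11
(7, 11, 9) → max 11
(11, 9, 15) → max 15
(9, 15, 16) → max 16
(15, 16, 12) → max 16
(16, 12, 20) → max 20
Lowest of these is 8.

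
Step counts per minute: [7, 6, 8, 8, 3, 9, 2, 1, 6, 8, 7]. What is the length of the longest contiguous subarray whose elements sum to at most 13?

→ 7: sum 7, len 1
→ 6: sum 13, len 2
→ 8 (dropped 7, 6): sum 8, len 1
→ 8 (dropped 8): sum 8, len 1
→ 3: sum 11, len 2
→ 9 (dropped 8): sum 12, len 2
→ 2 (dropped 3): sum 11, len 2
→ 1: sum 12, len 3
→ 6 (dropped 9): sum 9, len 3
→ 8 (dropped 2, 1, 6): sum 8, len 1
→ 7 (dropped 8): sum 7, len 1
Longest length seen: 3.

3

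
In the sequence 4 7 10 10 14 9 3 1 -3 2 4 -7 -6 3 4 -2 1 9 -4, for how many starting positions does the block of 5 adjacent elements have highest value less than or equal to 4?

7

(4, 7, 10, 10, 14) → max 14
(7, 10, 10, 14, 9) → max 14
(10, 10, 14, 9, 3) → max 14
(10, 14, 9, 3, 1) → max 14
(14, 9, 3, 1, -3) → max 14
(9, 3, 1, -3, 2) → max 9
(3, 1, -3, 2, 4) → max 4  ≤ 4 ✓
(1, -3, 2, 4, -7) → max 4  ≤ 4 ✓
(-3, 2, 4, -7, -6) → max 4  ≤ 4 ✓
(2, 4, -7, -6, 3) → max 4  ≤ 4 ✓
(4, -7, -6, 3, 4) → max 4  ≤ 4 ✓
(-7, -6, 3, 4, -2) → max 4  ≤ 4 ✓
(-6, 3, 4, -2, 1) → max 4  ≤ 4 ✓
(3, 4, -2, 1, 9) → max 9
(4, -2, 1, 9, -4) → max 9
7 windows satisfy the condition.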